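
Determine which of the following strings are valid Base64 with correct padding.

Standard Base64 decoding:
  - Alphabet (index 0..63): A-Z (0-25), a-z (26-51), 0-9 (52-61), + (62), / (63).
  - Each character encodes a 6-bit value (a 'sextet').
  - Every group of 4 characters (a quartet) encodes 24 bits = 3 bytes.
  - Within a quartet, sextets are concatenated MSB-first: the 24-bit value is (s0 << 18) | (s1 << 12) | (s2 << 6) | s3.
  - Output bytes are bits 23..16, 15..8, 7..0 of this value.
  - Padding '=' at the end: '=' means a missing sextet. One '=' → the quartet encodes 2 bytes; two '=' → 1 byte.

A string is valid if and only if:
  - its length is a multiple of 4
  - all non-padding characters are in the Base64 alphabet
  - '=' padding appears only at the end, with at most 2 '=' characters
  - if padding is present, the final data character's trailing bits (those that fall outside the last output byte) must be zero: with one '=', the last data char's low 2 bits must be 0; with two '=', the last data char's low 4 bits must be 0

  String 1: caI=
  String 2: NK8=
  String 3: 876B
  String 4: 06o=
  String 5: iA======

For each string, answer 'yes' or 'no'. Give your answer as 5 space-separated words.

String 1: 'caI=' → valid
String 2: 'NK8=' → valid
String 3: '876B' → valid
String 4: '06o=' → valid
String 5: 'iA======' → invalid (6 pad chars (max 2))

Answer: yes yes yes yes no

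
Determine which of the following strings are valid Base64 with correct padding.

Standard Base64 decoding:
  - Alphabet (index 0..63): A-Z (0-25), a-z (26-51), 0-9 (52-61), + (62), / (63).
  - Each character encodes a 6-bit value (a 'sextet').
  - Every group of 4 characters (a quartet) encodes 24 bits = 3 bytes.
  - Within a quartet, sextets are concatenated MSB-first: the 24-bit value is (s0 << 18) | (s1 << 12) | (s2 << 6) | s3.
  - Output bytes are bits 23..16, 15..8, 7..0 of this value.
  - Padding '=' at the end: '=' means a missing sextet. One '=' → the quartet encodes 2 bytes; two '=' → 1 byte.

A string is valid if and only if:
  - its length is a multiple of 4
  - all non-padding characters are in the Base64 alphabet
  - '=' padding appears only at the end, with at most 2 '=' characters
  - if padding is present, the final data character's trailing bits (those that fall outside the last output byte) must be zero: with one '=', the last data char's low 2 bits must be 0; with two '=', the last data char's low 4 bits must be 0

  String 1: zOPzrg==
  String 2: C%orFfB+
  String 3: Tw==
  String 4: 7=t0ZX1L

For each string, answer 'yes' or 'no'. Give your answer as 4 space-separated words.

String 1: 'zOPzrg==' → valid
String 2: 'C%orFfB+' → invalid (bad char(s): ['%'])
String 3: 'Tw==' → valid
String 4: '7=t0ZX1L' → invalid (bad char(s): ['=']; '=' in middle)

Answer: yes no yes no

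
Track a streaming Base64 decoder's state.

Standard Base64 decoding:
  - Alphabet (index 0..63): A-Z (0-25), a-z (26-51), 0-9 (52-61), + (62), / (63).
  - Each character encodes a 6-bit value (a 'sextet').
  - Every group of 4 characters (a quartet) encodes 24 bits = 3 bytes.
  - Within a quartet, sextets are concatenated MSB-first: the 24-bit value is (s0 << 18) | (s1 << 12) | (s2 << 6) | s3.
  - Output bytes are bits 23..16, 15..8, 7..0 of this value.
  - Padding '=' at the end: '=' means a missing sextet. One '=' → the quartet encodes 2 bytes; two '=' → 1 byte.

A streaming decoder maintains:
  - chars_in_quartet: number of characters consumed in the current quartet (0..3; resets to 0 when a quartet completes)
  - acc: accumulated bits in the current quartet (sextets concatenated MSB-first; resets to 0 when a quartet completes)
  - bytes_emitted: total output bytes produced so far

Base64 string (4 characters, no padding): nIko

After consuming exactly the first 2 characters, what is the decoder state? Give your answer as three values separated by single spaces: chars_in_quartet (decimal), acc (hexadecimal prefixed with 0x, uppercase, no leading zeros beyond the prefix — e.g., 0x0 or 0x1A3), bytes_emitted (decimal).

Answer: 2 0x9C8 0

Derivation:
After char 0 ('n'=39): chars_in_quartet=1 acc=0x27 bytes_emitted=0
After char 1 ('I'=8): chars_in_quartet=2 acc=0x9C8 bytes_emitted=0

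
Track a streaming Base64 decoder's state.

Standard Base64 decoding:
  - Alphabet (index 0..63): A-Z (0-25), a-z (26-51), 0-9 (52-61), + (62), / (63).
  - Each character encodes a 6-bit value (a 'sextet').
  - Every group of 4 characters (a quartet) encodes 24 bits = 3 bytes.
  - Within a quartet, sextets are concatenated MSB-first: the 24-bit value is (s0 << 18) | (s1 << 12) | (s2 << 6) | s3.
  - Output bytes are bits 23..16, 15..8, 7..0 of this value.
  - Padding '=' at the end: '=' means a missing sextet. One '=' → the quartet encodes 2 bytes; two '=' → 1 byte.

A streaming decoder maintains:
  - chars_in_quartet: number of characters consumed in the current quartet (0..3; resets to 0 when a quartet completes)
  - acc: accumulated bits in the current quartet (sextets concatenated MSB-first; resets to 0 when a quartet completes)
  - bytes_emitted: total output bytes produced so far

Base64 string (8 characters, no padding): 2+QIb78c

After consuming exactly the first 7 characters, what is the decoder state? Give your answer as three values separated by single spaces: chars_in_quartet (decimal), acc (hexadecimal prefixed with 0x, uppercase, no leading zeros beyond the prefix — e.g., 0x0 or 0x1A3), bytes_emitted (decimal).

Answer: 3 0x1BEFC 3

Derivation:
After char 0 ('2'=54): chars_in_quartet=1 acc=0x36 bytes_emitted=0
After char 1 ('+'=62): chars_in_quartet=2 acc=0xDBE bytes_emitted=0
After char 2 ('Q'=16): chars_in_quartet=3 acc=0x36F90 bytes_emitted=0
After char 3 ('I'=8): chars_in_quartet=4 acc=0xDBE408 -> emit DB E4 08, reset; bytes_emitted=3
After char 4 ('b'=27): chars_in_quartet=1 acc=0x1B bytes_emitted=3
After char 5 ('7'=59): chars_in_quartet=2 acc=0x6FB bytes_emitted=3
After char 6 ('8'=60): chars_in_quartet=3 acc=0x1BEFC bytes_emitted=3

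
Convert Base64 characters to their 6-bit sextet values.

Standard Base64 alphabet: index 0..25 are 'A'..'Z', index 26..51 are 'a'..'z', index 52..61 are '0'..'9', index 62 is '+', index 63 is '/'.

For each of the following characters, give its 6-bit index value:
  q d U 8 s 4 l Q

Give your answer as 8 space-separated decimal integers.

Answer: 42 29 20 60 44 56 37 16

Derivation:
'q': a..z range, 26 + ord('q') − ord('a') = 42
'd': a..z range, 26 + ord('d') − ord('a') = 29
'U': A..Z range, ord('U') − ord('A') = 20
'8': 0..9 range, 52 + ord('8') − ord('0') = 60
's': a..z range, 26 + ord('s') − ord('a') = 44
'4': 0..9 range, 52 + ord('4') − ord('0') = 56
'l': a..z range, 26 + ord('l') − ord('a') = 37
'Q': A..Z range, ord('Q') − ord('A') = 16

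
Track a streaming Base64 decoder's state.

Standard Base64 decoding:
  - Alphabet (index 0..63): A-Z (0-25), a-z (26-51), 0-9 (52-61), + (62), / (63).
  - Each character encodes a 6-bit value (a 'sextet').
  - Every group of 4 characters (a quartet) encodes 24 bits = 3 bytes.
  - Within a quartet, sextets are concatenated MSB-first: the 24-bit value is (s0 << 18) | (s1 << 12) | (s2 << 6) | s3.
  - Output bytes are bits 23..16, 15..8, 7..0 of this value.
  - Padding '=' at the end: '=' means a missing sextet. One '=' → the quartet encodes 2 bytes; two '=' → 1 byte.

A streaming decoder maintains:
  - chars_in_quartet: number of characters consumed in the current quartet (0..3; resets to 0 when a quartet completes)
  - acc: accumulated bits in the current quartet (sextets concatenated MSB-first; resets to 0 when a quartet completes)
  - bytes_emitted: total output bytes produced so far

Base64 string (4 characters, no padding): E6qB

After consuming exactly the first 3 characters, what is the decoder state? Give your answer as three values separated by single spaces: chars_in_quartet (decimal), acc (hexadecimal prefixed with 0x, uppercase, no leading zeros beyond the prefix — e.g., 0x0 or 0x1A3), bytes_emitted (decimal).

After char 0 ('E'=4): chars_in_quartet=1 acc=0x4 bytes_emitted=0
After char 1 ('6'=58): chars_in_quartet=2 acc=0x13A bytes_emitted=0
After char 2 ('q'=42): chars_in_quartet=3 acc=0x4EAA bytes_emitted=0

Answer: 3 0x4EAA 0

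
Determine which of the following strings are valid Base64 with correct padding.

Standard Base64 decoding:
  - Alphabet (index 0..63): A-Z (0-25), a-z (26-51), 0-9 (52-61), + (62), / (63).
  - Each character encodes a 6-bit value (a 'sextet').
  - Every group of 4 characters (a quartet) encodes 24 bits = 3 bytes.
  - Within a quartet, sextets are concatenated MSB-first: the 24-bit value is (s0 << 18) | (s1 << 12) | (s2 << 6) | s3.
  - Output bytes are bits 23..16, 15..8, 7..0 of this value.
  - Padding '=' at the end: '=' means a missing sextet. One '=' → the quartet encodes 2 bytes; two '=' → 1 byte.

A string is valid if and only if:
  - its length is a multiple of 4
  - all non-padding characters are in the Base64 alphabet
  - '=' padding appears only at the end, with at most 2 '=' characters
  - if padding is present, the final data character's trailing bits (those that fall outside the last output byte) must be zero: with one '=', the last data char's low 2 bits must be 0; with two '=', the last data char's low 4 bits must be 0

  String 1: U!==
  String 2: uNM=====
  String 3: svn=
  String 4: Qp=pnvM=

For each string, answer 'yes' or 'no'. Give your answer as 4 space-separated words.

Answer: no no no no

Derivation:
String 1: 'U!==' → invalid (bad char(s): ['!'])
String 2: 'uNM=====' → invalid (5 pad chars (max 2))
String 3: 'svn=' → invalid (bad trailing bits)
String 4: 'Qp=pnvM=' → invalid (bad char(s): ['=']; '=' in middle)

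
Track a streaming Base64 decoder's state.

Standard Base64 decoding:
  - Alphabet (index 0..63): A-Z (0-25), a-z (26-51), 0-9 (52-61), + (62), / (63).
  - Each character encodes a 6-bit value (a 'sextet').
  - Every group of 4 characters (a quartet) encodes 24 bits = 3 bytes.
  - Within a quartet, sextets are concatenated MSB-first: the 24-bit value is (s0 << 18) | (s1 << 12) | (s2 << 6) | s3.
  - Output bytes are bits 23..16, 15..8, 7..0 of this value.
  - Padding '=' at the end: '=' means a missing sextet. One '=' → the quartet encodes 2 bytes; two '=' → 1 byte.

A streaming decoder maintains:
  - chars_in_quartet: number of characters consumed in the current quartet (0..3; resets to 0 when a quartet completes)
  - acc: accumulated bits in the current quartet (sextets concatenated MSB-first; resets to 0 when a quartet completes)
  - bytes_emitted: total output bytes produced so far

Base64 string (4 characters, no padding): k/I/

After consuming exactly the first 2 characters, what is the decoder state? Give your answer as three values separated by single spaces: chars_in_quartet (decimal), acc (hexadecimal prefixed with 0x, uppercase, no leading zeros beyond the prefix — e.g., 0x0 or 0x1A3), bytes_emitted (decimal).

Answer: 2 0x93F 0

Derivation:
After char 0 ('k'=36): chars_in_quartet=1 acc=0x24 bytes_emitted=0
After char 1 ('/'=63): chars_in_quartet=2 acc=0x93F bytes_emitted=0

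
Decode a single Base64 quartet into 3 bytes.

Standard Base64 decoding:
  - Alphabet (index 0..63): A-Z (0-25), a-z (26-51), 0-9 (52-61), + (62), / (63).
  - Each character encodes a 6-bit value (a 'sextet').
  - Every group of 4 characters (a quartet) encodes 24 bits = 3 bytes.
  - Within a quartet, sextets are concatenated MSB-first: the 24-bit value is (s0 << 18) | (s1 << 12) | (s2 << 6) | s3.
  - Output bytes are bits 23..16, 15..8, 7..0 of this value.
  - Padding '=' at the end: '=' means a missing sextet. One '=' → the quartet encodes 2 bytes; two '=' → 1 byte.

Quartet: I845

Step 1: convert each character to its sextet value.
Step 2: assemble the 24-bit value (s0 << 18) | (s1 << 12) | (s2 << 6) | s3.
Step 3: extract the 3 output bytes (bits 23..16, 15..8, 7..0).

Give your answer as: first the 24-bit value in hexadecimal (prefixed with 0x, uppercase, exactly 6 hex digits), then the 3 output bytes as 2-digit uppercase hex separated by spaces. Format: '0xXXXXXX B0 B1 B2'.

Sextets: I=8, 8=60, 4=56, 5=57
24-bit: (8<<18) | (60<<12) | (56<<6) | 57
      = 0x200000 | 0x03C000 | 0x000E00 | 0x000039
      = 0x23CE39
Bytes: (v>>16)&0xFF=23, (v>>8)&0xFF=CE, v&0xFF=39

Answer: 0x23CE39 23 CE 39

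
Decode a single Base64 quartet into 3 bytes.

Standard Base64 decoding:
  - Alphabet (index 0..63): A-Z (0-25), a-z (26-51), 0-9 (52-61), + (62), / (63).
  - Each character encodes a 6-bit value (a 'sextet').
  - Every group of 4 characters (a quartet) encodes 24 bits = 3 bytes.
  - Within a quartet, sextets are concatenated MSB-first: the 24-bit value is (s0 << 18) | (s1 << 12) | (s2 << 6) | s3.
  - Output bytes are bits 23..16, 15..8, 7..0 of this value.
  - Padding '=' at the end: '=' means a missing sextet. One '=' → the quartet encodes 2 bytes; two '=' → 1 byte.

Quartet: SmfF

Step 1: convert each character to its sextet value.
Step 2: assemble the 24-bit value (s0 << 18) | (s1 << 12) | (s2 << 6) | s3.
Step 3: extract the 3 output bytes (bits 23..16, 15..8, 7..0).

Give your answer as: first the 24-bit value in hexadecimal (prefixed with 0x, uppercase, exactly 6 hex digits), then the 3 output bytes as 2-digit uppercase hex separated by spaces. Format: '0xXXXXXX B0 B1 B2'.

Sextets: S=18, m=38, f=31, F=5
24-bit: (18<<18) | (38<<12) | (31<<6) | 5
      = 0x480000 | 0x026000 | 0x0007C0 | 0x000005
      = 0x4A67C5
Bytes: (v>>16)&0xFF=4A, (v>>8)&0xFF=67, v&0xFF=C5

Answer: 0x4A67C5 4A 67 C5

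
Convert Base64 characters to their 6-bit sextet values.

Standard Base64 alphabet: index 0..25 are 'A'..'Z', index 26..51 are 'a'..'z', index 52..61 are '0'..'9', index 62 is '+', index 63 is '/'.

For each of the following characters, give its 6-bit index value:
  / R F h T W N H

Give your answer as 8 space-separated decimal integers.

Answer: 63 17 5 33 19 22 13 7

Derivation:
'/': index 63
'R': A..Z range, ord('R') − ord('A') = 17
'F': A..Z range, ord('F') − ord('A') = 5
'h': a..z range, 26 + ord('h') − ord('a') = 33
'T': A..Z range, ord('T') − ord('A') = 19
'W': A..Z range, ord('W') − ord('A') = 22
'N': A..Z range, ord('N') − ord('A') = 13
'H': A..Z range, ord('H') − ord('A') = 7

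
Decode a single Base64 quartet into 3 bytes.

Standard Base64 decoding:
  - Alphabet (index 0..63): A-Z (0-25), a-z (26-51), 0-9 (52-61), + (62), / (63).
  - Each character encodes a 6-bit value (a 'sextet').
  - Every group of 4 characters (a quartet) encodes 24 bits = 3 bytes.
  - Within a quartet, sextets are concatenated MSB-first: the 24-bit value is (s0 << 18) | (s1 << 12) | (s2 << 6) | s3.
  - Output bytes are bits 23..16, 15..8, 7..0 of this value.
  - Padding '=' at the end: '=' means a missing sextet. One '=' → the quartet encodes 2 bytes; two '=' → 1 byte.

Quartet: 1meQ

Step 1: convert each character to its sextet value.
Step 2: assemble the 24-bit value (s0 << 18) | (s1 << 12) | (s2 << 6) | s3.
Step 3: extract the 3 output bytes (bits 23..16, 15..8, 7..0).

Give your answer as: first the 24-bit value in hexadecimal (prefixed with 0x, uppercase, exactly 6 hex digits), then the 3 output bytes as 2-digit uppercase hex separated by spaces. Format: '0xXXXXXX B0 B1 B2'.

Sextets: 1=53, m=38, e=30, Q=16
24-bit: (53<<18) | (38<<12) | (30<<6) | 16
      = 0xD40000 | 0x026000 | 0x000780 | 0x000010
      = 0xD66790
Bytes: (v>>16)&0xFF=D6, (v>>8)&0xFF=67, v&0xFF=90

Answer: 0xD66790 D6 67 90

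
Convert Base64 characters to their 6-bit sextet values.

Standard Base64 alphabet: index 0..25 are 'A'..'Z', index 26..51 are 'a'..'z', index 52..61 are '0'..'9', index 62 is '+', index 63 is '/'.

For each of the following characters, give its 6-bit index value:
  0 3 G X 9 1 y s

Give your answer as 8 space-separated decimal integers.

Answer: 52 55 6 23 61 53 50 44

Derivation:
'0': 0..9 range, 52 + ord('0') − ord('0') = 52
'3': 0..9 range, 52 + ord('3') − ord('0') = 55
'G': A..Z range, ord('G') − ord('A') = 6
'X': A..Z range, ord('X') − ord('A') = 23
'9': 0..9 range, 52 + ord('9') − ord('0') = 61
'1': 0..9 range, 52 + ord('1') − ord('0') = 53
'y': a..z range, 26 + ord('y') − ord('a') = 50
's': a..z range, 26 + ord('s') − ord('a') = 44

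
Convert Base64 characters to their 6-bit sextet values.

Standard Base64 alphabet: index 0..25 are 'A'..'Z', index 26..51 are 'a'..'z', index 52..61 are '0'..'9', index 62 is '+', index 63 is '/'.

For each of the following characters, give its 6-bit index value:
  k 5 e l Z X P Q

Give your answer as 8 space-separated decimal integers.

Answer: 36 57 30 37 25 23 15 16

Derivation:
'k': a..z range, 26 + ord('k') − ord('a') = 36
'5': 0..9 range, 52 + ord('5') − ord('0') = 57
'e': a..z range, 26 + ord('e') − ord('a') = 30
'l': a..z range, 26 + ord('l') − ord('a') = 37
'Z': A..Z range, ord('Z') − ord('A') = 25
'X': A..Z range, ord('X') − ord('A') = 23
'P': A..Z range, ord('P') − ord('A') = 15
'Q': A..Z range, ord('Q') − ord('A') = 16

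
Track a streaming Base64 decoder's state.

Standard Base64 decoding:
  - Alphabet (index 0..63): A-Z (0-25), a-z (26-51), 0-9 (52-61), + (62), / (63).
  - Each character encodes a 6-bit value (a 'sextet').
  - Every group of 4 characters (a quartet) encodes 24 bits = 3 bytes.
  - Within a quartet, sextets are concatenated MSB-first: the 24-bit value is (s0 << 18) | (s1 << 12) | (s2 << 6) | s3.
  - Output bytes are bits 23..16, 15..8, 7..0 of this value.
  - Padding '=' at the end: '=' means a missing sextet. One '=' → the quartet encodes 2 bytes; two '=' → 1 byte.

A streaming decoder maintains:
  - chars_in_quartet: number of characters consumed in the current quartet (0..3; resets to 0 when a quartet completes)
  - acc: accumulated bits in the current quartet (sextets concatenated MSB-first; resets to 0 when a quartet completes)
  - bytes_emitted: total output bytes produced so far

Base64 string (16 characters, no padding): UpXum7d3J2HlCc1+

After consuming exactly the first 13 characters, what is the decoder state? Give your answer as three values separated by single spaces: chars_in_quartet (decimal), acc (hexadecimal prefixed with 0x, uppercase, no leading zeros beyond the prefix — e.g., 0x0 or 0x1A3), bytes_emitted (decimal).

After char 0 ('U'=20): chars_in_quartet=1 acc=0x14 bytes_emitted=0
After char 1 ('p'=41): chars_in_quartet=2 acc=0x529 bytes_emitted=0
After char 2 ('X'=23): chars_in_quartet=3 acc=0x14A57 bytes_emitted=0
After char 3 ('u'=46): chars_in_quartet=4 acc=0x5295EE -> emit 52 95 EE, reset; bytes_emitted=3
After char 4 ('m'=38): chars_in_quartet=1 acc=0x26 bytes_emitted=3
After char 5 ('7'=59): chars_in_quartet=2 acc=0x9BB bytes_emitted=3
After char 6 ('d'=29): chars_in_quartet=3 acc=0x26EDD bytes_emitted=3
After char 7 ('3'=55): chars_in_quartet=4 acc=0x9BB777 -> emit 9B B7 77, reset; bytes_emitted=6
After char 8 ('J'=9): chars_in_quartet=1 acc=0x9 bytes_emitted=6
After char 9 ('2'=54): chars_in_quartet=2 acc=0x276 bytes_emitted=6
After char 10 ('H'=7): chars_in_quartet=3 acc=0x9D87 bytes_emitted=6
After char 11 ('l'=37): chars_in_quartet=4 acc=0x2761E5 -> emit 27 61 E5, reset; bytes_emitted=9
After char 12 ('C'=2): chars_in_quartet=1 acc=0x2 bytes_emitted=9

Answer: 1 0x2 9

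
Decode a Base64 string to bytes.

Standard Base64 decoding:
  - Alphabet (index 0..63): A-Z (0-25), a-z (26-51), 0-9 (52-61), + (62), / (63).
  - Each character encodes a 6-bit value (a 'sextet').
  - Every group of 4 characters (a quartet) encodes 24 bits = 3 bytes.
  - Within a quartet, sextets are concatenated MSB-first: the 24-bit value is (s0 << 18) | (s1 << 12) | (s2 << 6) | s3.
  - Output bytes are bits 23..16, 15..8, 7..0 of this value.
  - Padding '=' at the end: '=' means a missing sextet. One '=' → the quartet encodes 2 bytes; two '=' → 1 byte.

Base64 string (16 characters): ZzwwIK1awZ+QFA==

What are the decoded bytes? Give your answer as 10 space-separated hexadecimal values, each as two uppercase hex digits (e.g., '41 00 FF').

Answer: 67 3C 30 20 AD 5A C1 9F 90 14

Derivation:
After char 0 ('Z'=25): chars_in_quartet=1 acc=0x19 bytes_emitted=0
After char 1 ('z'=51): chars_in_quartet=2 acc=0x673 bytes_emitted=0
After char 2 ('w'=48): chars_in_quartet=3 acc=0x19CF0 bytes_emitted=0
After char 3 ('w'=48): chars_in_quartet=4 acc=0x673C30 -> emit 67 3C 30, reset; bytes_emitted=3
After char 4 ('I'=8): chars_in_quartet=1 acc=0x8 bytes_emitted=3
After char 5 ('K'=10): chars_in_quartet=2 acc=0x20A bytes_emitted=3
After char 6 ('1'=53): chars_in_quartet=3 acc=0x82B5 bytes_emitted=3
After char 7 ('a'=26): chars_in_quartet=4 acc=0x20AD5A -> emit 20 AD 5A, reset; bytes_emitted=6
After char 8 ('w'=48): chars_in_quartet=1 acc=0x30 bytes_emitted=6
After char 9 ('Z'=25): chars_in_quartet=2 acc=0xC19 bytes_emitted=6
After char 10 ('+'=62): chars_in_quartet=3 acc=0x3067E bytes_emitted=6
After char 11 ('Q'=16): chars_in_quartet=4 acc=0xC19F90 -> emit C1 9F 90, reset; bytes_emitted=9
After char 12 ('F'=5): chars_in_quartet=1 acc=0x5 bytes_emitted=9
After char 13 ('A'=0): chars_in_quartet=2 acc=0x140 bytes_emitted=9
Padding '==': partial quartet acc=0x140 -> emit 14; bytes_emitted=10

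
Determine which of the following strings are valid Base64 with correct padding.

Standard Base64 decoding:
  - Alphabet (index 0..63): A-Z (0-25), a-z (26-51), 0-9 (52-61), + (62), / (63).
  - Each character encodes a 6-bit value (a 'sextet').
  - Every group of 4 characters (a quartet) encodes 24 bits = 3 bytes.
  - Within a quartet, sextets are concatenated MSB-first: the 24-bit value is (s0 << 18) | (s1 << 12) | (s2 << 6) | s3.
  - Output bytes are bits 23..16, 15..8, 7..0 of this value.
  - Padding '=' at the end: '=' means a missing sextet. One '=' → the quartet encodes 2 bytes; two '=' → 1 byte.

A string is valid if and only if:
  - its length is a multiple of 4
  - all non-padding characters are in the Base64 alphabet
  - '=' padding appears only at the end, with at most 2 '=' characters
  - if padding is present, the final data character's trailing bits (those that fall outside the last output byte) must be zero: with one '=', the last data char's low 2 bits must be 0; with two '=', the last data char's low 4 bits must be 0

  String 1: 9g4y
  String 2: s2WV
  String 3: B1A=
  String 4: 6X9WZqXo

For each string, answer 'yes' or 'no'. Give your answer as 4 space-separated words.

Answer: yes yes yes yes

Derivation:
String 1: '9g4y' → valid
String 2: 's2WV' → valid
String 3: 'B1A=' → valid
String 4: '6X9WZqXo' → valid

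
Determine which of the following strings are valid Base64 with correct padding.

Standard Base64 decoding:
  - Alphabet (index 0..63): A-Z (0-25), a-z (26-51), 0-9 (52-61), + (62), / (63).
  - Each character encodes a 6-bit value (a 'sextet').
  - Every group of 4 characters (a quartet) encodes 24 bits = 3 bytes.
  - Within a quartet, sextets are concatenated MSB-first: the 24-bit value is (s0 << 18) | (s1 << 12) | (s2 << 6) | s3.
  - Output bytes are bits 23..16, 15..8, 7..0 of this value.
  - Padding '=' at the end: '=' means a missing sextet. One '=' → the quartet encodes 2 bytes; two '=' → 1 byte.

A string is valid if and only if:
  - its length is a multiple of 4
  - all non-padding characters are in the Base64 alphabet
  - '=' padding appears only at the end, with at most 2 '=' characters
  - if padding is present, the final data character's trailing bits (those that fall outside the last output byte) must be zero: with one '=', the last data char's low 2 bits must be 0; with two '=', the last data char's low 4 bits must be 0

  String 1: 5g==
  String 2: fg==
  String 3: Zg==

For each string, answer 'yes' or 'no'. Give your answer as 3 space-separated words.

String 1: '5g==' → valid
String 2: 'fg==' → valid
String 3: 'Zg==' → valid

Answer: yes yes yes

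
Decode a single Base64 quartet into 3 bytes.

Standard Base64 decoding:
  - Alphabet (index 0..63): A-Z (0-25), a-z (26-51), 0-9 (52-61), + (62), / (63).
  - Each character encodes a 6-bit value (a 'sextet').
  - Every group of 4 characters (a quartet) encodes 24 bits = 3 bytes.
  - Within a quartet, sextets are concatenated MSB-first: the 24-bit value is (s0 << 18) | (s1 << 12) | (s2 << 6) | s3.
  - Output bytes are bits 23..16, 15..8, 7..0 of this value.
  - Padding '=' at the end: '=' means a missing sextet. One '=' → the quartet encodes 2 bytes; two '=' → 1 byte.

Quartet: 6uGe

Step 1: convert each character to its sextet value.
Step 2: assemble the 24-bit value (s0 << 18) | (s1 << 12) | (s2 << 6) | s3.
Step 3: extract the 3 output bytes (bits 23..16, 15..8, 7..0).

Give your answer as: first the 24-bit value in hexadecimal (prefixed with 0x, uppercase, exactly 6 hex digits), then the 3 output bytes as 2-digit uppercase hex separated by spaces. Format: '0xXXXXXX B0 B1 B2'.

Sextets: 6=58, u=46, G=6, e=30
24-bit: (58<<18) | (46<<12) | (6<<6) | 30
      = 0xE80000 | 0x02E000 | 0x000180 | 0x00001E
      = 0xEAE19E
Bytes: (v>>16)&0xFF=EA, (v>>8)&0xFF=E1, v&0xFF=9E

Answer: 0xEAE19E EA E1 9E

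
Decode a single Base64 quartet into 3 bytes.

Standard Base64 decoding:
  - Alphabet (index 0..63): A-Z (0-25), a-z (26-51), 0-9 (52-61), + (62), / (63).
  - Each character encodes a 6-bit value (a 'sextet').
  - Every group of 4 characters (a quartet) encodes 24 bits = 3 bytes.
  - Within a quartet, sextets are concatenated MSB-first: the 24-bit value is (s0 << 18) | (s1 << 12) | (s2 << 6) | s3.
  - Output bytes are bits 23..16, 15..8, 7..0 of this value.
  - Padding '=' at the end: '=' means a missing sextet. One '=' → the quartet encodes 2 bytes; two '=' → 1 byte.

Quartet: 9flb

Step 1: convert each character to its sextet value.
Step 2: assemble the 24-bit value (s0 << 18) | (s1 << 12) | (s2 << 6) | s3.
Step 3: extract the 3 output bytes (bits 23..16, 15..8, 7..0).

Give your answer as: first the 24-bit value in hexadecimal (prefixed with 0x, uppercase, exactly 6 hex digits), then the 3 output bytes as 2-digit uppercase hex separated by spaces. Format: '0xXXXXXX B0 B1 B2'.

Answer: 0xF5F95B F5 F9 5B

Derivation:
Sextets: 9=61, f=31, l=37, b=27
24-bit: (61<<18) | (31<<12) | (37<<6) | 27
      = 0xF40000 | 0x01F000 | 0x000940 | 0x00001B
      = 0xF5F95B
Bytes: (v>>16)&0xFF=F5, (v>>8)&0xFF=F9, v&0xFF=5B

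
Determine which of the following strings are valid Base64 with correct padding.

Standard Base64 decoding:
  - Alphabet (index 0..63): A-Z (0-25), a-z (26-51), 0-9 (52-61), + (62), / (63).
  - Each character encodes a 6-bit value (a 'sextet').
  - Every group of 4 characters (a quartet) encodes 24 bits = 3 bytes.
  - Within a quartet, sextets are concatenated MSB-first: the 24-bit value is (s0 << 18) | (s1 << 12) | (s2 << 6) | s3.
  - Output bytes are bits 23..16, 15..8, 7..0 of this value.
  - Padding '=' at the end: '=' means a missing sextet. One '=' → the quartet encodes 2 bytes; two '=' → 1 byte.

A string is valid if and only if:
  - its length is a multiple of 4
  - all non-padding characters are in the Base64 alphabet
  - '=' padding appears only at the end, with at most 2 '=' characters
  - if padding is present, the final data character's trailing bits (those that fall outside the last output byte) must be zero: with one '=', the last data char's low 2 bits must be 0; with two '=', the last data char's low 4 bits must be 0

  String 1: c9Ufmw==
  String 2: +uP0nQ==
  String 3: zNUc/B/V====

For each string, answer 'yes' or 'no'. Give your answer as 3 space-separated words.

Answer: yes yes no

Derivation:
String 1: 'c9Ufmw==' → valid
String 2: '+uP0nQ==' → valid
String 3: 'zNUc/B/V====' → invalid (4 pad chars (max 2))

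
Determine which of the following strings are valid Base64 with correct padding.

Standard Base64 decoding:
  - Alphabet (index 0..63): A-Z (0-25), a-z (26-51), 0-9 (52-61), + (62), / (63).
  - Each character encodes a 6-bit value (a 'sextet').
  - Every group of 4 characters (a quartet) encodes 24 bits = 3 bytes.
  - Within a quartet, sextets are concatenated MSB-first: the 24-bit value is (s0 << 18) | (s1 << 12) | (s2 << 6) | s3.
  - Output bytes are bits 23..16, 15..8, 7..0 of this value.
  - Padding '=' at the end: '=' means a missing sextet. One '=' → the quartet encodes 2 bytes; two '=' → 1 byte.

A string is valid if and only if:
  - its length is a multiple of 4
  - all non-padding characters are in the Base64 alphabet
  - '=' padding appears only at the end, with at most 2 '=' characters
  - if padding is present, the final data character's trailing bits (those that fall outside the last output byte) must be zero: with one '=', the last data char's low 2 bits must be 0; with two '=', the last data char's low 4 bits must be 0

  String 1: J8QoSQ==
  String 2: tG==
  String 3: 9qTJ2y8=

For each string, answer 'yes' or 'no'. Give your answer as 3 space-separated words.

Answer: yes no yes

Derivation:
String 1: 'J8QoSQ==' → valid
String 2: 'tG==' → invalid (bad trailing bits)
String 3: '9qTJ2y8=' → valid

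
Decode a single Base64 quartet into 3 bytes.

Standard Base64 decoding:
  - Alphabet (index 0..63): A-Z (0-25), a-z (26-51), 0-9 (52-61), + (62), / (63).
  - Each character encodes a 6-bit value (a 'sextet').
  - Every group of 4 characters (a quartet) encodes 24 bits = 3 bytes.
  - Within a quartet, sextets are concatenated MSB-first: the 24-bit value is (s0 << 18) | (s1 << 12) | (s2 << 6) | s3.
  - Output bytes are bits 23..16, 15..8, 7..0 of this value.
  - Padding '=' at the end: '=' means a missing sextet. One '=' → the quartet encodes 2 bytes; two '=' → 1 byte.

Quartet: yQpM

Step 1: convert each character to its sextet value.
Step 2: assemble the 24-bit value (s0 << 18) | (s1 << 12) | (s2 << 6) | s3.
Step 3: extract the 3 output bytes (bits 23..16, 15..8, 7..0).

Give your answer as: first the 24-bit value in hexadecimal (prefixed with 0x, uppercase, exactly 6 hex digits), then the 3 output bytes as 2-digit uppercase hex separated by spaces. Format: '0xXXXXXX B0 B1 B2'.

Sextets: y=50, Q=16, p=41, M=12
24-bit: (50<<18) | (16<<12) | (41<<6) | 12
      = 0xC80000 | 0x010000 | 0x000A40 | 0x00000C
      = 0xC90A4C
Bytes: (v>>16)&0xFF=C9, (v>>8)&0xFF=0A, v&0xFF=4C

Answer: 0xC90A4C C9 0A 4C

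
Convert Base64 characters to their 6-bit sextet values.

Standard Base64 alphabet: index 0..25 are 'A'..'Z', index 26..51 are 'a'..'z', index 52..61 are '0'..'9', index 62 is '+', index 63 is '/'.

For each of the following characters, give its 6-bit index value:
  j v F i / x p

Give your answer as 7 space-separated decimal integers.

Answer: 35 47 5 34 63 49 41

Derivation:
'j': a..z range, 26 + ord('j') − ord('a') = 35
'v': a..z range, 26 + ord('v') − ord('a') = 47
'F': A..Z range, ord('F') − ord('A') = 5
'i': a..z range, 26 + ord('i') − ord('a') = 34
'/': index 63
'x': a..z range, 26 + ord('x') − ord('a') = 49
'p': a..z range, 26 + ord('p') − ord('a') = 41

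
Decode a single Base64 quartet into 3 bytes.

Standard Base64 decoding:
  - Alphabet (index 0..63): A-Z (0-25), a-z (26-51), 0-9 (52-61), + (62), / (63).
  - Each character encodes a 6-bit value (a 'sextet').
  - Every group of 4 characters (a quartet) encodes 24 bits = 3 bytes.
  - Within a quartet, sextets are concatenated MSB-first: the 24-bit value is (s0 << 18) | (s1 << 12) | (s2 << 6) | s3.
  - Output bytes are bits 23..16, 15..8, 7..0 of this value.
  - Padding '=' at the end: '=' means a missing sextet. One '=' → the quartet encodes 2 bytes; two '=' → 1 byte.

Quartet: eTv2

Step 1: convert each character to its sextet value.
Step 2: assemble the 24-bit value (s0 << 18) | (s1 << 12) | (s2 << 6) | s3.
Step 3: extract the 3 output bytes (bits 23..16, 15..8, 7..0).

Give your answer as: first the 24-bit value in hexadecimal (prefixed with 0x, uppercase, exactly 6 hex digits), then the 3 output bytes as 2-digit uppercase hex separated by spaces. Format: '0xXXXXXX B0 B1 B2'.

Answer: 0x793BF6 79 3B F6

Derivation:
Sextets: e=30, T=19, v=47, 2=54
24-bit: (30<<18) | (19<<12) | (47<<6) | 54
      = 0x780000 | 0x013000 | 0x000BC0 | 0x000036
      = 0x793BF6
Bytes: (v>>16)&0xFF=79, (v>>8)&0xFF=3B, v&0xFF=F6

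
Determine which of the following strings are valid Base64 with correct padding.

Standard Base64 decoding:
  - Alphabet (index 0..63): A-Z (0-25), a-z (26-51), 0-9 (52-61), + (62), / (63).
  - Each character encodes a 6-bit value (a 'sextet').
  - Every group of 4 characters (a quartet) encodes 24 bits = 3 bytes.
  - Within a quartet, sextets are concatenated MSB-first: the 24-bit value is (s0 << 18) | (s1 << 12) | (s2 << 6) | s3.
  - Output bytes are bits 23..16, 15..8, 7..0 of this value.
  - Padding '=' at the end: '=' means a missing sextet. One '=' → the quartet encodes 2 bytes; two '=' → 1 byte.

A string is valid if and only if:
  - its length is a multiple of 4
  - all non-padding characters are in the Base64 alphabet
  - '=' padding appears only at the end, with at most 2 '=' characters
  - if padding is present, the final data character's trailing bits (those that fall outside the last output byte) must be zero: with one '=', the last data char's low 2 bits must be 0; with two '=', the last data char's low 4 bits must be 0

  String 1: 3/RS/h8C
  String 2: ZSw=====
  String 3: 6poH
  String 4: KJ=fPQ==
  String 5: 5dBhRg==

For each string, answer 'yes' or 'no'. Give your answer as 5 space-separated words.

Answer: yes no yes no yes

Derivation:
String 1: '3/RS/h8C' → valid
String 2: 'ZSw=====' → invalid (5 pad chars (max 2))
String 3: '6poH' → valid
String 4: 'KJ=fPQ==' → invalid (bad char(s): ['=']; '=' in middle)
String 5: '5dBhRg==' → valid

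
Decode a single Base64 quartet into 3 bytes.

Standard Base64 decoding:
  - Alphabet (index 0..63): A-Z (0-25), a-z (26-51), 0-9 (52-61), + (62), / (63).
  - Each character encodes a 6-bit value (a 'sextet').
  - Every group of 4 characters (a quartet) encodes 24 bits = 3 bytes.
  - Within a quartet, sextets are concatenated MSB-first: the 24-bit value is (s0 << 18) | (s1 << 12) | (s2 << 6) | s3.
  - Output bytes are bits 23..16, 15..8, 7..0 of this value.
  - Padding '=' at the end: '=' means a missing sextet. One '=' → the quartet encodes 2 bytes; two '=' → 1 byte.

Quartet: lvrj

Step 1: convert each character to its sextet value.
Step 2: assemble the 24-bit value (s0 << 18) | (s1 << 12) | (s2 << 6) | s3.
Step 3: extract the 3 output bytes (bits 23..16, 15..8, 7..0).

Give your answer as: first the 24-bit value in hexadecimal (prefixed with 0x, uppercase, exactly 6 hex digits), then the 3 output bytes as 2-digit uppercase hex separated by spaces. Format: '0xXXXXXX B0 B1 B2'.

Answer: 0x96FAE3 96 FA E3

Derivation:
Sextets: l=37, v=47, r=43, j=35
24-bit: (37<<18) | (47<<12) | (43<<6) | 35
      = 0x940000 | 0x02F000 | 0x000AC0 | 0x000023
      = 0x96FAE3
Bytes: (v>>16)&0xFF=96, (v>>8)&0xFF=FA, v&0xFF=E3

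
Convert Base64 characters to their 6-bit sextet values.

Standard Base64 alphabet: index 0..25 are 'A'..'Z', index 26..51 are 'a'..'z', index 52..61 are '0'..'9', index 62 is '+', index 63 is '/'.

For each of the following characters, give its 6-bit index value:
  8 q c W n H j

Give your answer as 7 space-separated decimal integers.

Answer: 60 42 28 22 39 7 35

Derivation:
'8': 0..9 range, 52 + ord('8') − ord('0') = 60
'q': a..z range, 26 + ord('q') − ord('a') = 42
'c': a..z range, 26 + ord('c') − ord('a') = 28
'W': A..Z range, ord('W') − ord('A') = 22
'n': a..z range, 26 + ord('n') − ord('a') = 39
'H': A..Z range, ord('H') − ord('A') = 7
'j': a..z range, 26 + ord('j') − ord('a') = 35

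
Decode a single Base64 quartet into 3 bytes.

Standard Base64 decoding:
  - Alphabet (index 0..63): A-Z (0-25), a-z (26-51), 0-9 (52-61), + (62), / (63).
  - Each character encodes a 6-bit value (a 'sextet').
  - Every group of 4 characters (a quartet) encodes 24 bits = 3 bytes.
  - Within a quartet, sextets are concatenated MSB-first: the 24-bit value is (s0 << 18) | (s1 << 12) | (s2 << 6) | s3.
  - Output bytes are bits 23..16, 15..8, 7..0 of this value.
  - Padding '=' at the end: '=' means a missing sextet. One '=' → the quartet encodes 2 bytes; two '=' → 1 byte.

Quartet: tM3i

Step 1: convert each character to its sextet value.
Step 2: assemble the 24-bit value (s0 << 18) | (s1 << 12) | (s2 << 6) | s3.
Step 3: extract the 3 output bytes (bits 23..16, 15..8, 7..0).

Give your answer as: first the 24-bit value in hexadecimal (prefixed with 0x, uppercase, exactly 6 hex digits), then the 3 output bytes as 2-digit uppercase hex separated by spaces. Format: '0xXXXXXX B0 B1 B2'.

Sextets: t=45, M=12, 3=55, i=34
24-bit: (45<<18) | (12<<12) | (55<<6) | 34
      = 0xB40000 | 0x00C000 | 0x000DC0 | 0x000022
      = 0xB4CDE2
Bytes: (v>>16)&0xFF=B4, (v>>8)&0xFF=CD, v&0xFF=E2

Answer: 0xB4CDE2 B4 CD E2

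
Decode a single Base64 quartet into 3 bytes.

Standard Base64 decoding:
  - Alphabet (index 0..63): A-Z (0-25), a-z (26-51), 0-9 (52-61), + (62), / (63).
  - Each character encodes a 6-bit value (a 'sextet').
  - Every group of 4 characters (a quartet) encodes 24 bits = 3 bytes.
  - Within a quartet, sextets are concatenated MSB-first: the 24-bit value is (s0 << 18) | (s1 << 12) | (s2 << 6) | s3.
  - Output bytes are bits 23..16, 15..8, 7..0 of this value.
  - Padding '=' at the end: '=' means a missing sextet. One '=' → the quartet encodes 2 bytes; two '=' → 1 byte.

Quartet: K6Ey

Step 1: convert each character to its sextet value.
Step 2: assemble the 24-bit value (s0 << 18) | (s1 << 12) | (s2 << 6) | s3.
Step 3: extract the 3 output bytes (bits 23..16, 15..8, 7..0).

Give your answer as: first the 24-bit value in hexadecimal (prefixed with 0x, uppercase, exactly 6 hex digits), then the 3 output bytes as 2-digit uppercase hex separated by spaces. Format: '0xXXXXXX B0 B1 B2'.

Sextets: K=10, 6=58, E=4, y=50
24-bit: (10<<18) | (58<<12) | (4<<6) | 50
      = 0x280000 | 0x03A000 | 0x000100 | 0x000032
      = 0x2BA132
Bytes: (v>>16)&0xFF=2B, (v>>8)&0xFF=A1, v&0xFF=32

Answer: 0x2BA132 2B A1 32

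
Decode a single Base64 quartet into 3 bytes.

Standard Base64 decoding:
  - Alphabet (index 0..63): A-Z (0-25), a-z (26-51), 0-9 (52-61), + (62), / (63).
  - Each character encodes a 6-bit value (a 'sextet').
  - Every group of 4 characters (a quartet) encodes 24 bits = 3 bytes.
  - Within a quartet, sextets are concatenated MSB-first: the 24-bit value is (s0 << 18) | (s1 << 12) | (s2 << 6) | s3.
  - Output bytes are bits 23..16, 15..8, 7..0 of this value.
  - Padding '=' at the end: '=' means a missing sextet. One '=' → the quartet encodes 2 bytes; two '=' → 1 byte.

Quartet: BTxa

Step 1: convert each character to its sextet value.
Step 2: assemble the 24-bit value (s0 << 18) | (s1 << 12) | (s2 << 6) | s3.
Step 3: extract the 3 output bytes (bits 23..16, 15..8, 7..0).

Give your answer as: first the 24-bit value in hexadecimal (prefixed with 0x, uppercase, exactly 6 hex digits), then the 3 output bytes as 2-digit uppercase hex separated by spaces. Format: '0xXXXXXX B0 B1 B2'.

Answer: 0x053C5A 05 3C 5A

Derivation:
Sextets: B=1, T=19, x=49, a=26
24-bit: (1<<18) | (19<<12) | (49<<6) | 26
      = 0x040000 | 0x013000 | 0x000C40 | 0x00001A
      = 0x053C5A
Bytes: (v>>16)&0xFF=05, (v>>8)&0xFF=3C, v&0xFF=5A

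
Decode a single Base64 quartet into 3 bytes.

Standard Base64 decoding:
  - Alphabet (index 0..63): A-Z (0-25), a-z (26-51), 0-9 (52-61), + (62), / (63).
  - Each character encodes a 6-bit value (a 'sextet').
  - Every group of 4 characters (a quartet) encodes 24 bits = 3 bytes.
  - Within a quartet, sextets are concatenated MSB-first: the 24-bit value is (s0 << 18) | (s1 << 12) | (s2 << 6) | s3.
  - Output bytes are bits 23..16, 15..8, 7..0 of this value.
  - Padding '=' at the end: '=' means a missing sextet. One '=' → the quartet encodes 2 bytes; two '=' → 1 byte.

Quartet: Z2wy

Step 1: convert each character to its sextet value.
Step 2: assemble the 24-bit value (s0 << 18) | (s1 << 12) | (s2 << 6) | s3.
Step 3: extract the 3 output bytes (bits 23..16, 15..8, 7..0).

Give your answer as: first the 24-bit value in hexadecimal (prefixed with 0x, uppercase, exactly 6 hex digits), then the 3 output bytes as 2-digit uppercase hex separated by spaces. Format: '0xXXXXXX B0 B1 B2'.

Sextets: Z=25, 2=54, w=48, y=50
24-bit: (25<<18) | (54<<12) | (48<<6) | 50
      = 0x640000 | 0x036000 | 0x000C00 | 0x000032
      = 0x676C32
Bytes: (v>>16)&0xFF=67, (v>>8)&0xFF=6C, v&0xFF=32

Answer: 0x676C32 67 6C 32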